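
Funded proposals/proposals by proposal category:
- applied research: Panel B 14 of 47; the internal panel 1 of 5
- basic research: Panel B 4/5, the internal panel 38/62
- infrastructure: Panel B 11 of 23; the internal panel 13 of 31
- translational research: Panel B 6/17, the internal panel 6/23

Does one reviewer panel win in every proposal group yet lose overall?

Applied research: Panel B 14/47 = 29.8%, the internal panel 1/5 = 20.0% → Panel B
Basic research: Panel B 4/5 = 80.0%, the internal panel 38/62 = 61.3% → Panel B
Infrastructure: Panel B 11/23 = 47.8%, the internal panel 13/31 = 41.9% → Panel B
Translational research: Panel B 6/17 = 35.3%, the internal panel 6/23 = 26.1% → Panel B
Overall: Panel B 35/92 = 38.0%, the internal panel 58/121 = 47.9% → the internal panel
Panel B wins each proposal group but the internal panel wins overall — the comparison reverses. Panel B's proposals skew toward applied research, which has a lower base rate.

Yes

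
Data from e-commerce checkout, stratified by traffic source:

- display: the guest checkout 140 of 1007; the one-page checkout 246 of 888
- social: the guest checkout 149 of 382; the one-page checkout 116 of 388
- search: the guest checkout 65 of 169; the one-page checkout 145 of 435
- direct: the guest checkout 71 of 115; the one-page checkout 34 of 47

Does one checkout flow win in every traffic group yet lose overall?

No

Display: the guest checkout 140/1007 = 13.9%, the one-page checkout 246/888 = 27.7% → the one-page checkout
Social: the guest checkout 149/382 = 39.0%, the one-page checkout 116/388 = 29.9% → the guest checkout
Search: the guest checkout 65/169 = 38.5%, the one-page checkout 145/435 = 33.3% → the guest checkout
Direct: the guest checkout 71/115 = 61.7%, the one-page checkout 34/47 = 72.3% → the one-page checkout
Overall: the guest checkout 425/1673 = 25.4%, the one-page checkout 541/1758 = 30.8% → the one-page checkout
Neither sweeps: the guest checkout wins 2 of 4 groups, the one-page checkout wins 2. The one-page checkout wins overall but not every group — no Simpson reversal.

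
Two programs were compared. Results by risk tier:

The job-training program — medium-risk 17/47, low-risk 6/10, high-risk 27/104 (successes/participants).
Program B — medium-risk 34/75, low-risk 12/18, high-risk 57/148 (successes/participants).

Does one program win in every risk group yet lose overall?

Medium-risk: the job-training program 17/47 = 36.2%, Program B 34/75 = 45.3% → Program B
Low-risk: the job-training program 6/10 = 60.0%, Program B 12/18 = 66.7% → Program B
High-risk: the job-training program 27/104 = 26.0%, Program B 57/148 = 38.5% → Program B
Overall: the job-training program 50/161 = 31.1%, Program B 103/241 = 42.7% → Program B
Program B wins overall and in every risk group — no reversal.

No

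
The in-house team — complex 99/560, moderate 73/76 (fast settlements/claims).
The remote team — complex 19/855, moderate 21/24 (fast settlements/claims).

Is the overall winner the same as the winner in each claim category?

Complex: the in-house team 99/560 = 17.7%, the remote team 19/855 = 2.2% → the in-house team
Moderate: the in-house team 73/76 = 96.1%, the remote team 21/24 = 87.5% → the in-house team
Overall: the in-house team 172/636 = 27.0%, the remote team 40/879 = 4.6% → the in-house team
The in-house team wins overall and in every claim group — no reversal.

Yes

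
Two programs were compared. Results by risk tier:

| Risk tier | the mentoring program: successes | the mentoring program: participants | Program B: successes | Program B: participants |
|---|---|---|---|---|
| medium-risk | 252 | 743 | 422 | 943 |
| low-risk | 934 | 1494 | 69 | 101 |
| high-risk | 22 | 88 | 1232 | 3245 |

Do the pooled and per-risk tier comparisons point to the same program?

Medium-risk: the mentoring program 252/743 = 33.9%, Program B 422/943 = 44.8% → Program B
Low-risk: the mentoring program 934/1494 = 62.5%, Program B 69/101 = 68.3% → Program B
High-risk: the mentoring program 22/88 = 25.0%, Program B 1232/3245 = 38.0% → Program B
Overall: the mentoring program 1208/2325 = 52.0%, Program B 1723/4289 = 40.2% → the mentoring program
Program B wins each risk group but the mentoring program wins overall — the comparison reverses. Program B's participants skew toward high-risk, which has a lower base rate.

No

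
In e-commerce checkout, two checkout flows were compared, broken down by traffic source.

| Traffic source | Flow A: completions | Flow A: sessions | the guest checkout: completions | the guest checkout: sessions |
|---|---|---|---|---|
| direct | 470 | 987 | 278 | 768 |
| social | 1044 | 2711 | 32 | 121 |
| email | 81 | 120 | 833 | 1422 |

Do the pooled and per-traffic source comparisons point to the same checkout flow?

No

Direct: Flow A 470/987 = 47.6%, the guest checkout 278/768 = 36.2% → Flow A
Social: Flow A 1044/2711 = 38.5%, the guest checkout 32/121 = 26.4% → Flow A
Email: Flow A 81/120 = 67.5%, the guest checkout 833/1422 = 58.6% → Flow A
Overall: Flow A 1595/3818 = 41.8%, the guest checkout 1143/2311 = 49.5% → the guest checkout
Flow A wins each traffic group but the guest checkout wins overall — the comparison reverses. Flow A's sessions skew toward social, which has a lower base rate.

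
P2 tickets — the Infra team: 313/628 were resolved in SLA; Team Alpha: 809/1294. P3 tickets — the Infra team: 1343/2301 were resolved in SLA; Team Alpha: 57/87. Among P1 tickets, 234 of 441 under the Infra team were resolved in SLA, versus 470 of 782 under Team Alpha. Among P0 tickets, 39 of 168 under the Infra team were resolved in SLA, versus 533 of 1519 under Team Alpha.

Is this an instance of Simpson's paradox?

Yes

P2: the Infra team 313/628 = 49.8%, Team Alpha 809/1294 = 62.5% → Team Alpha
P3: the Infra team 1343/2301 = 58.4%, Team Alpha 57/87 = 65.5% → Team Alpha
P1: the Infra team 234/441 = 53.1%, Team Alpha 470/782 = 60.1% → Team Alpha
P0: the Infra team 39/168 = 23.2%, Team Alpha 533/1519 = 35.1% → Team Alpha
Overall: the Infra team 1929/3538 = 54.5%, Team Alpha 1869/3682 = 50.8% → the Infra team
Team Alpha wins each ticket group but the Infra team wins overall — the comparison reverses. Team Alpha's tickets skew toward P0, which has a lower base rate.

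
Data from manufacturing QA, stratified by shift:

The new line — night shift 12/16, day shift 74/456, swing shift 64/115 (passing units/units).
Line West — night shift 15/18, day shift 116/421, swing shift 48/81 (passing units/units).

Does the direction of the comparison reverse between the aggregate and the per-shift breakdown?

Night shift: the new line 12/16 = 75.0%, Line West 15/18 = 83.3% → Line West
Day shift: the new line 74/456 = 16.2%, Line West 116/421 = 27.6% → Line West
Swing shift: the new line 64/115 = 55.7%, Line West 48/81 = 59.3% → Line West
Overall: the new line 150/587 = 25.6%, Line West 179/520 = 34.4% → Line West
Line West wins overall and in every shift group — no reversal.

No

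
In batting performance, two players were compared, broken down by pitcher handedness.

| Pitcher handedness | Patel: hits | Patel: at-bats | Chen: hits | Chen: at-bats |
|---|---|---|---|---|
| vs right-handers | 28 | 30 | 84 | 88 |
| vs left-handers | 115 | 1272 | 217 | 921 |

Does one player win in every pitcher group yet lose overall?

No

Vs right-handers: Patel 28/30 = 93.3%, Chen 84/88 = 95.5% → Chen
Vs left-handers: Patel 115/1272 = 9.0%, Chen 217/921 = 23.6% → Chen
Overall: Patel 143/1302 = 11.0%, Chen 301/1009 = 29.8% → Chen
Chen wins overall and in every pitcher group — no reversal.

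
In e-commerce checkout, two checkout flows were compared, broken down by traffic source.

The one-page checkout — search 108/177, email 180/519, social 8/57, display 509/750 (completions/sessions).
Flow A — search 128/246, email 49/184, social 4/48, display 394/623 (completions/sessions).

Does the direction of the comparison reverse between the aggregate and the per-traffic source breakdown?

No

Search: the one-page checkout 108/177 = 61.0%, Flow A 128/246 = 52.0% → the one-page checkout
Email: the one-page checkout 180/519 = 34.7%, Flow A 49/184 = 26.6% → the one-page checkout
Social: the one-page checkout 8/57 = 14.0%, Flow A 4/48 = 8.3% → the one-page checkout
Display: the one-page checkout 509/750 = 67.9%, Flow A 394/623 = 63.2% → the one-page checkout
Overall: the one-page checkout 805/1503 = 53.6%, Flow A 575/1101 = 52.2% → the one-page checkout
The one-page checkout wins overall and in every traffic group — no reversal.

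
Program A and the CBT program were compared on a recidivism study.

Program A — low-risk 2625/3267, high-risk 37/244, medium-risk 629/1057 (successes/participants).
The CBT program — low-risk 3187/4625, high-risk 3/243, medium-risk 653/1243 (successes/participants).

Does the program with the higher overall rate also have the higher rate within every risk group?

Yes

Low-risk: Program A 2625/3267 = 80.3%, the CBT program 3187/4625 = 68.9% → Program A
High-risk: Program A 37/244 = 15.2%, the CBT program 3/243 = 1.2% → Program A
Medium-risk: Program A 629/1057 = 59.5%, the CBT program 653/1243 = 52.5% → Program A
Overall: Program A 3291/4568 = 72.0%, the CBT program 3843/6111 = 62.9% → Program A
Program A wins overall and in every risk group — no reversal.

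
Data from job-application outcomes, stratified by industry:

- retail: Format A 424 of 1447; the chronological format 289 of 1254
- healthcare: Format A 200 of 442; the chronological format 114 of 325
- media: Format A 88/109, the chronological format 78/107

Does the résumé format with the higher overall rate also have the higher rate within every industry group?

Retail: Format A 424/1447 = 29.3%, the chronological format 289/1254 = 23.0% → Format A
Healthcare: Format A 200/442 = 45.2%, the chronological format 114/325 = 35.1% → Format A
Media: Format A 88/109 = 80.7%, the chronological format 78/107 = 72.9% → Format A
Overall: Format A 712/1998 = 35.6%, the chronological format 481/1686 = 28.5% → Format A
Format A wins overall and in every industry group — no reversal.

Yes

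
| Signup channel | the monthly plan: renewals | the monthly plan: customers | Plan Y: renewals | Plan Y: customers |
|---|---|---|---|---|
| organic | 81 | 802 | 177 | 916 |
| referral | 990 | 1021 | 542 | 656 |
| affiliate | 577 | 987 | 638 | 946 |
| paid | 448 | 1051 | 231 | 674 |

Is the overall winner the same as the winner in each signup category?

Organic: the monthly plan 81/802 = 10.1%, Plan Y 177/916 = 19.3% → Plan Y
Referral: the monthly plan 990/1021 = 97.0%, Plan Y 542/656 = 82.6% → the monthly plan
Affiliate: the monthly plan 577/987 = 58.5%, Plan Y 638/946 = 67.4% → Plan Y
Paid: the monthly plan 448/1051 = 42.6%, Plan Y 231/674 = 34.3% → the monthly plan
Overall: the monthly plan 2096/3861 = 54.3%, Plan Y 1588/3192 = 49.7% → the monthly plan
Neither sweeps: the monthly plan wins 2 of 4 groups, Plan Y wins 2. The monthly plan wins overall but not every group — no Simpson reversal.

No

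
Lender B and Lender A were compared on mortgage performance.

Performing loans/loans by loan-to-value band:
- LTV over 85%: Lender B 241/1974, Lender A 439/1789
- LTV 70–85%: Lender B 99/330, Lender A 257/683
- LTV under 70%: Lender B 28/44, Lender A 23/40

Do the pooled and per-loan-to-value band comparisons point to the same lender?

No

LTV over 85%: Lender B 241/1974 = 12.2%, Lender A 439/1789 = 24.5% → Lender A
LTV 70–85%: Lender B 99/330 = 30.0%, Lender A 257/683 = 37.6% → Lender A
LTV under 70%: Lender B 28/44 = 63.6%, Lender A 23/40 = 57.5% → Lender B
Overall: Lender B 368/2348 = 15.7%, Lender A 719/2512 = 28.6% → Lender A
Neither sweeps: Lender B wins 1 of 3 groups, Lender A wins 2. Lender A wins overall but not every group — no Simpson reversal.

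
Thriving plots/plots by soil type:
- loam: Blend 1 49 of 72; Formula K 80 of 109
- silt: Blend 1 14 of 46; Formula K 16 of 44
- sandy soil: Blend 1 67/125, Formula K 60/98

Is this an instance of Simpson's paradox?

Loam: Blend 1 49/72 = 68.1%, Formula K 80/109 = 73.4% → Formula K
Silt: Blend 1 14/46 = 30.4%, Formula K 16/44 = 36.4% → Formula K
Sandy soil: Blend 1 67/125 = 53.6%, Formula K 60/98 = 61.2% → Formula K
Overall: Blend 1 130/243 = 53.5%, Formula K 156/251 = 62.2% → Formula K
Formula K wins overall and in every soil group — no reversal.

No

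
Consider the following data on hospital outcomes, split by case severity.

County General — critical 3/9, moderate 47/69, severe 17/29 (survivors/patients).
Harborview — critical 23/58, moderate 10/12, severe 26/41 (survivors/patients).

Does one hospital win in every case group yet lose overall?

Critical: County General 3/9 = 33.3%, Harborview 23/58 = 39.7% → Harborview
Moderate: County General 47/69 = 68.1%, Harborview 10/12 = 83.3% → Harborview
Severe: County General 17/29 = 58.6%, Harborview 26/41 = 63.4% → Harborview
Overall: County General 67/107 = 62.6%, Harborview 59/111 = 53.2% → County General
Harborview wins each case group but County General wins overall — the comparison reverses. Harborview's patients skew toward critical, which has a lower base rate.

Yes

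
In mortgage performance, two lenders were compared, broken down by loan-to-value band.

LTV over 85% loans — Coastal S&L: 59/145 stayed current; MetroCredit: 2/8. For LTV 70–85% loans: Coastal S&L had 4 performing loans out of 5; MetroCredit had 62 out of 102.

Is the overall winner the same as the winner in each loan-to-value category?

LTV over 85%: Coastal S&L 59/145 = 40.7%, MetroCredit 2/8 = 25.0% → Coastal S&L
LTV 70–85%: Coastal S&L 4/5 = 80.0%, MetroCredit 62/102 = 60.8% → Coastal S&L
Overall: Coastal S&L 63/150 = 42.0%, MetroCredit 64/110 = 58.2% → MetroCredit
Coastal S&L wins each loan-to-value group but MetroCredit wins overall — the comparison reverses. Coastal S&L's loans skew toward LTV over 85%, which has a lower base rate.

No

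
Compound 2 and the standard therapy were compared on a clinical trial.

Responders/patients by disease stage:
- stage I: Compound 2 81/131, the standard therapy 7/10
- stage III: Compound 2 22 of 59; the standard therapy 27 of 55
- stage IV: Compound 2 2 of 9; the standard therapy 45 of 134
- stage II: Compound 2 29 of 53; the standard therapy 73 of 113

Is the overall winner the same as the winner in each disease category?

No

Stage I: Compound 2 81/131 = 61.8%, the standard therapy 7/10 = 70.0% → the standard therapy
Stage III: Compound 2 22/59 = 37.3%, the standard therapy 27/55 = 49.1% → the standard therapy
Stage IV: Compound 2 2/9 = 22.2%, the standard therapy 45/134 = 33.6% → the standard therapy
Stage II: Compound 2 29/53 = 54.7%, the standard therapy 73/113 = 64.6% → the standard therapy
Overall: Compound 2 134/252 = 53.2%, the standard therapy 152/312 = 48.7% → Compound 2
The standard therapy wins each disease group but Compound 2 wins overall — the comparison reverses. The standard therapy's patients skew toward stage IV, which has a lower base rate.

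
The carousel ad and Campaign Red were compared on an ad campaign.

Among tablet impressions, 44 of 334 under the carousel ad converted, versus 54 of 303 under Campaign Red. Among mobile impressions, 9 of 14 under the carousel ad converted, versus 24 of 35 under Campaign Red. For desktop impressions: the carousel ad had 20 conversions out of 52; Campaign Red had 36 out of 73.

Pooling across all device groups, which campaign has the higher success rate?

Tablet: the carousel ad 44/334 = 13.2%, Campaign Red 54/303 = 17.8% → Campaign Red
Mobile: the carousel ad 9/14 = 64.3%, Campaign Red 24/35 = 68.6% → Campaign Red
Desktop: the carousel ad 20/52 = 38.5%, Campaign Red 36/73 = 49.3% → Campaign Red
Overall: the carousel ad 73/400 = 18.2%, Campaign Red 114/411 = 27.7% → Campaign Red

Campaign Red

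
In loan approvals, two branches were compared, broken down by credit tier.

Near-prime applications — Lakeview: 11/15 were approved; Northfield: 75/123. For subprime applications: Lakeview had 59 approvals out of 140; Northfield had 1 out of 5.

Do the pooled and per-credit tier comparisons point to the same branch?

No

Near-prime: Lakeview 11/15 = 73.3%, Northfield 75/123 = 61.0% → Lakeview
Subprime: Lakeview 59/140 = 42.1%, Northfield 1/5 = 20.0% → Lakeview
Overall: Lakeview 70/155 = 45.2%, Northfield 76/128 = 59.4% → Northfield
Lakeview wins each credit group but Northfield wins overall — the comparison reverses. Lakeview's applications skew toward subprime, which has a lower base rate.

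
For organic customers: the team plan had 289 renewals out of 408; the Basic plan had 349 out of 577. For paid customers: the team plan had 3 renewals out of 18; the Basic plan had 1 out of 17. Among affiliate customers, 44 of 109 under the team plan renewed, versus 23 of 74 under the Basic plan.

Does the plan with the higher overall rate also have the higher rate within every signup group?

Organic: the team plan 289/408 = 70.8%, the Basic plan 349/577 = 60.5% → the team plan
Paid: the team plan 3/18 = 16.7%, the Basic plan 1/17 = 5.9% → the team plan
Affiliate: the team plan 44/109 = 40.4%, the Basic plan 23/74 = 31.1% → the team plan
Overall: the team plan 336/535 = 62.8%, the Basic plan 373/668 = 55.8% → the team plan
The team plan wins overall and in every signup group — no reversal.

Yes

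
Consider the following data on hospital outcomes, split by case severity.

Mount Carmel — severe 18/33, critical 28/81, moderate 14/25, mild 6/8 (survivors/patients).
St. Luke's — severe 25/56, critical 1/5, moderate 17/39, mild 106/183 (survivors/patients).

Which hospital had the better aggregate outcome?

Severe: Mount Carmel 18/33 = 54.5%, St. Luke's 25/56 = 44.6% → Mount Carmel
Critical: Mount Carmel 28/81 = 34.6%, St. Luke's 1/5 = 20.0% → Mount Carmel
Moderate: Mount Carmel 14/25 = 56.0%, St. Luke's 17/39 = 43.6% → Mount Carmel
Mild: Mount Carmel 6/8 = 75.0%, St. Luke's 106/183 = 57.9% → Mount Carmel
Overall: Mount Carmel 66/147 = 44.9%, St. Luke's 149/283 = 52.7% → St. Luke's
(Mount Carmel wins every case group but St. Luke's wins overall — Mount Carmel's patients skew toward the low-rate critical group.)

St. Luke's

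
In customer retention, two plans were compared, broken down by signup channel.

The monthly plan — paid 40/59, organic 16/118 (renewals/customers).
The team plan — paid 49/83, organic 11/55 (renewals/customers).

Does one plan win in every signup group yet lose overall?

Paid: the monthly plan 40/59 = 67.8%, the team plan 49/83 = 59.0% → the monthly plan
Organic: the monthly plan 16/118 = 13.6%, the team plan 11/55 = 20.0% → the team plan
Overall: the monthly plan 56/177 = 31.6%, the team plan 60/138 = 43.5% → the team plan
Neither sweeps: the monthly plan wins 1 of 2 groups, the team plan wins 1. The team plan wins overall but not every group — no Simpson reversal.

No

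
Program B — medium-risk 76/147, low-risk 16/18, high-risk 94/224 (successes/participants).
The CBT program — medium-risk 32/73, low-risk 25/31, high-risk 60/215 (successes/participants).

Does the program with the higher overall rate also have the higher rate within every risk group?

Yes

Medium-risk: Program B 76/147 = 51.7%, the CBT program 32/73 = 43.8% → Program B
Low-risk: Program B 16/18 = 88.9%, the CBT program 25/31 = 80.6% → Program B
High-risk: Program B 94/224 = 42.0%, the CBT program 60/215 = 27.9% → Program B
Overall: Program B 186/389 = 47.8%, the CBT program 117/319 = 36.7% → Program B
Program B wins overall and in every risk group — no reversal.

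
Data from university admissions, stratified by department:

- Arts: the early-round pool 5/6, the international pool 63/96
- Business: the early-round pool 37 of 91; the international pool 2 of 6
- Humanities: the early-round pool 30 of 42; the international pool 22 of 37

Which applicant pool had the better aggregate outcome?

Arts: the early-round pool 5/6 = 83.3%, the international pool 63/96 = 65.6% → the early-round pool
Business: the early-round pool 37/91 = 40.7%, the international pool 2/6 = 33.3% → the early-round pool
Humanities: the early-round pool 30/42 = 71.4%, the international pool 22/37 = 59.5% → the early-round pool
Overall: the early-round pool 72/139 = 51.8%, the international pool 87/139 = 62.6% → the international pool
(The early-round pool wins every department group but the international pool wins overall — the early-round pool's applicants skew toward the low-rate Business group.)

the international pool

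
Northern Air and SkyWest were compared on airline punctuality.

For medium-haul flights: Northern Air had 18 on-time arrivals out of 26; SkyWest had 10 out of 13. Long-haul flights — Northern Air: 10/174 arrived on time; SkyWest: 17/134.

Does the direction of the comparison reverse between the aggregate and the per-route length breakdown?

No

Medium-haul: Northern Air 18/26 = 69.2%, SkyWest 10/13 = 76.9% → SkyWest
Long-haul: Northern Air 10/174 = 5.7%, SkyWest 17/134 = 12.7% → SkyWest
Overall: Northern Air 28/200 = 14.0%, SkyWest 27/147 = 18.4% → SkyWest
SkyWest wins overall and in every route group — no reversal.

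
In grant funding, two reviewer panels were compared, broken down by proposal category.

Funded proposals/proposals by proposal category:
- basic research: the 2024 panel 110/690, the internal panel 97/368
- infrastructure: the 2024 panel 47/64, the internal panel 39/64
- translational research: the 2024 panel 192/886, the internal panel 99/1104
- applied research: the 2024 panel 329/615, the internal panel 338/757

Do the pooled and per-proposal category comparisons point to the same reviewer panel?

No

Basic research: the 2024 panel 110/690 = 15.9%, the internal panel 97/368 = 26.4% → the internal panel
Infrastructure: the 2024 panel 47/64 = 73.4%, the internal panel 39/64 = 60.9% → the 2024 panel
Translational research: the 2024 panel 192/886 = 21.7%, the internal panel 99/1104 = 9.0% → the 2024 panel
Applied research: the 2024 panel 329/615 = 53.5%, the internal panel 338/757 = 44.6% → the 2024 panel
Overall: the 2024 panel 678/2255 = 30.1%, the internal panel 573/2293 = 25.0% → the 2024 panel
Neither sweeps: the 2024 panel wins 3 of 4 groups, the internal panel wins 1. The 2024 panel wins overall but not every group — no Simpson reversal.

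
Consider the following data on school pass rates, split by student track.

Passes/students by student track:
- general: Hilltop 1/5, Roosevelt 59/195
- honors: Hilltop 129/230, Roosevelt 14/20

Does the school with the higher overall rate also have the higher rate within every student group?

General: Hilltop 1/5 = 20.0%, Roosevelt 59/195 = 30.3% → Roosevelt
Honors: Hilltop 129/230 = 56.1%, Roosevelt 14/20 = 70.0% → Roosevelt
Overall: Hilltop 130/235 = 55.3%, Roosevelt 73/215 = 34.0% → Hilltop
Roosevelt wins each student group but Hilltop wins overall — the comparison reverses. Roosevelt's students skew toward general, which has a lower base rate.

No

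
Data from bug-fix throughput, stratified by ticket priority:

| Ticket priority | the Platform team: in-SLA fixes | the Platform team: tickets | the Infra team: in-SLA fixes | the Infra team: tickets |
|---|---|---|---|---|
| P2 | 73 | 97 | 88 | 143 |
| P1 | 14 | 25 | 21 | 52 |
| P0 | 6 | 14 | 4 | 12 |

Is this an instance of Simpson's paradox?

No

P2: the Platform team 73/97 = 75.3%, the Infra team 88/143 = 61.5% → the Platform team
P1: the Platform team 14/25 = 56.0%, the Infra team 21/52 = 40.4% → the Platform team
P0: the Platform team 6/14 = 42.9%, the Infra team 4/12 = 33.3% → the Platform team
Overall: the Platform team 93/136 = 68.4%, the Infra team 113/207 = 54.6% → the Platform team
The Platform team wins overall and in every ticket group — no reversal.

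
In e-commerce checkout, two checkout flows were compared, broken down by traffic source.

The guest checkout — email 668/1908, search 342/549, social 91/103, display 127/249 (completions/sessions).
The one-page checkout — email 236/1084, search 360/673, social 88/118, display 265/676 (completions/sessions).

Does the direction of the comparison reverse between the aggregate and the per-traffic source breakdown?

Email: the guest checkout 668/1908 = 35.0%, the one-page checkout 236/1084 = 21.8% → the guest checkout
Search: the guest checkout 342/549 = 62.3%, the one-page checkout 360/673 = 53.5% → the guest checkout
Social: the guest checkout 91/103 = 88.3%, the one-page checkout 88/118 = 74.6% → the guest checkout
Display: the guest checkout 127/249 = 51.0%, the one-page checkout 265/676 = 39.2% → the guest checkout
Overall: the guest checkout 1228/2809 = 43.7%, the one-page checkout 949/2551 = 37.2% → the guest checkout
The guest checkout wins overall and in every traffic group — no reversal.

No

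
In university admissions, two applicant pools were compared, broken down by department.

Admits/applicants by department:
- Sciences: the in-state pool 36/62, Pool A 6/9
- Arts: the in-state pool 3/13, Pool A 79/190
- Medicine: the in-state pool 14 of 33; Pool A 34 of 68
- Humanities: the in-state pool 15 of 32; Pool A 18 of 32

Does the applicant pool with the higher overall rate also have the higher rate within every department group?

No

Sciences: the in-state pool 36/62 = 58.1%, Pool A 6/9 = 66.7% → Pool A
Arts: the in-state pool 3/13 = 23.1%, Pool A 79/190 = 41.6% → Pool A
Medicine: the in-state pool 14/33 = 42.4%, Pool A 34/68 = 50.0% → Pool A
Humanities: the in-state pool 15/32 = 46.9%, Pool A 18/32 = 56.2% → Pool A
Overall: the in-state pool 68/140 = 48.6%, Pool A 137/299 = 45.8% → the in-state pool
Pool A wins each department group but the in-state pool wins overall — the comparison reverses. Pool A's applicants skew toward Arts, which has a lower base rate.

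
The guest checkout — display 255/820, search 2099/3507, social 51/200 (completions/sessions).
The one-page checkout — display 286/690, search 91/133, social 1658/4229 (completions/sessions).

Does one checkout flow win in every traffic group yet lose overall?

Display: the guest checkout 255/820 = 31.1%, the one-page checkout 286/690 = 41.4% → the one-page checkout
Search: the guest checkout 2099/3507 = 59.9%, the one-page checkout 91/133 = 68.4% → the one-page checkout
Social: the guest checkout 51/200 = 25.5%, the one-page checkout 1658/4229 = 39.2% → the one-page checkout
Overall: the guest checkout 2405/4527 = 53.1%, the one-page checkout 2035/5052 = 40.3% → the guest checkout
The one-page checkout wins each traffic group but the guest checkout wins overall — the comparison reverses. The one-page checkout's sessions skew toward social, which has a lower base rate.

Yes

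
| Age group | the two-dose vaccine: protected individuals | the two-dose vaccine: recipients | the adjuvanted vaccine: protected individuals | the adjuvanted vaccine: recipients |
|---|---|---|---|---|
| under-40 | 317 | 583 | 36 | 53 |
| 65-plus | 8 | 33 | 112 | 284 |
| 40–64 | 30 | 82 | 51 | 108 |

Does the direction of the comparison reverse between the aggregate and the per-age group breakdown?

Yes

Under-40: the two-dose vaccine 317/583 = 54.4%, the adjuvanted vaccine 36/53 = 67.9% → the adjuvanted vaccine
65-plus: the two-dose vaccine 8/33 = 24.2%, the adjuvanted vaccine 112/284 = 39.4% → the adjuvanted vaccine
40–64: the two-dose vaccine 30/82 = 36.6%, the adjuvanted vaccine 51/108 = 47.2% → the adjuvanted vaccine
Overall: the two-dose vaccine 355/698 = 50.9%, the adjuvanted vaccine 199/445 = 44.7% → the two-dose vaccine
The adjuvanted vaccine wins each age group but the two-dose vaccine wins overall — the comparison reverses. The adjuvanted vaccine's recipients skew toward 65-plus, which has a lower base rate.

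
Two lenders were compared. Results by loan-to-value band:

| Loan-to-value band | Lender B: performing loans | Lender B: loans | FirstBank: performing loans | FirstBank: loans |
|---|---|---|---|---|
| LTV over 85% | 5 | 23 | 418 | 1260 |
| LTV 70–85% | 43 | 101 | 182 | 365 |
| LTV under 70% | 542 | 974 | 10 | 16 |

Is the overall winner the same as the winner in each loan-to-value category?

LTV over 85%: Lender B 5/23 = 21.7%, FirstBank 418/1260 = 33.2% → FirstBank
LTV 70–85%: Lender B 43/101 = 42.6%, FirstBank 182/365 = 49.9% → FirstBank
LTV under 70%: Lender B 542/974 = 55.6%, FirstBank 10/16 = 62.5% → FirstBank
Overall: Lender B 590/1098 = 53.7%, FirstBank 610/1641 = 37.2% → Lender B
FirstBank wins each loan-to-value group but Lender B wins overall — the comparison reverses. FirstBank's loans skew toward LTV over 85%, which has a lower base rate.

No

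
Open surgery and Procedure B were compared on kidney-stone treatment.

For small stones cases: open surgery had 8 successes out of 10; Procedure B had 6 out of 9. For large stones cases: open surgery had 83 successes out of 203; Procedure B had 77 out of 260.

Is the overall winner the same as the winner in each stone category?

Small stones: open surgery 8/10 = 80.0%, Procedure B 6/9 = 66.7% → open surgery
Large stones: open surgery 83/203 = 40.9%, Procedure B 77/260 = 29.6% → open surgery
Overall: open surgery 91/213 = 42.7%, Procedure B 83/269 = 30.9% → open surgery
Open surgery wins overall and in every stone group — no reversal.

Yes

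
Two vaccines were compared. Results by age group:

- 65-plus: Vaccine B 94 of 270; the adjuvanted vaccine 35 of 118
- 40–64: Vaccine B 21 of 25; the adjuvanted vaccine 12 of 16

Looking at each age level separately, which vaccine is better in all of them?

Vaccine B

65-plus: Vaccine B 94/270 = 34.8%, the adjuvanted vaccine 35/118 = 29.7% → Vaccine B
40–64: Vaccine B 21/25 = 84.0%, the adjuvanted vaccine 12/16 = 75.0% → Vaccine B
Vaccine B has the higher rate in both groups.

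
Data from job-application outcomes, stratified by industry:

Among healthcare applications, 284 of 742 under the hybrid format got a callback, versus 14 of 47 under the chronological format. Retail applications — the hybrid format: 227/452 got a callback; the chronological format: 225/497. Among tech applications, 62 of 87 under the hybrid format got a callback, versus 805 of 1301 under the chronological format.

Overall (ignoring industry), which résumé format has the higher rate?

Healthcare: the hybrid format 284/742 = 38.3%, the chronological format 14/47 = 29.8% → the hybrid format
Retail: the hybrid format 227/452 = 50.2%, the chronological format 225/497 = 45.3% → the hybrid format
Tech: the hybrid format 62/87 = 71.3%, the chronological format 805/1301 = 61.9% → the hybrid format
Overall: the hybrid format 573/1281 = 44.7%, the chronological format 1044/1845 = 56.6% → the chronological format
(The hybrid format wins every industry group but the chronological format wins overall — the hybrid format's applications skew toward the low-rate healthcare group.)

the chronological format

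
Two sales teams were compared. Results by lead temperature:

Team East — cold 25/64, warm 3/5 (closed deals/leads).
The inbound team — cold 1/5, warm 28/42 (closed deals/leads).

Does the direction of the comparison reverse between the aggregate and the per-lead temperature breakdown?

No

Cold: Team East 25/64 = 39.1%, the inbound team 1/5 = 20.0% → Team East
Warm: Team East 3/5 = 60.0%, the inbound team 28/42 = 66.7% → the inbound team
Overall: Team East 28/69 = 40.6%, the inbound team 29/47 = 61.7% → the inbound team
Neither sweeps: Team East wins 1 of 2 groups, the inbound team wins 1. The inbound team wins overall but not every group — no Simpson reversal.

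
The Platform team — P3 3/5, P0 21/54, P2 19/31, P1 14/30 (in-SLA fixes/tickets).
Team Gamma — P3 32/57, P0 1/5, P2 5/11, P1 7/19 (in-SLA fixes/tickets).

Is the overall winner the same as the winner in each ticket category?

P3: the Platform team 3/5 = 60.0%, Team Gamma 32/57 = 56.1% → the Platform team
P0: the Platform team 21/54 = 38.9%, Team Gamma 1/5 = 20.0% → the Platform team
P2: the Platform team 19/31 = 61.3%, Team Gamma 5/11 = 45.5% → the Platform team
P1: the Platform team 14/30 = 46.7%, Team Gamma 7/19 = 36.8% → the Platform team
Overall: the Platform team 57/120 = 47.5%, Team Gamma 45/92 = 48.9% → Team Gamma
The Platform team wins each ticket group but Team Gamma wins overall — the comparison reverses. The Platform team's tickets skew toward P0, which has a lower base rate.

No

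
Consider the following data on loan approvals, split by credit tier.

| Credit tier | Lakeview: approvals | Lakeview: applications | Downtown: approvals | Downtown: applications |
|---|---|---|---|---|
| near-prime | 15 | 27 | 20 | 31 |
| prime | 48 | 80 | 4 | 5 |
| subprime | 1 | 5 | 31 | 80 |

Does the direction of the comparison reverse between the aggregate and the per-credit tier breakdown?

Yes

Near-prime: Lakeview 15/27 = 55.6%, Downtown 20/31 = 64.5% → Downtown
Prime: Lakeview 48/80 = 60.0%, Downtown 4/5 = 80.0% → Downtown
Subprime: Lakeview 1/5 = 20.0%, Downtown 31/80 = 38.8% → Downtown
Overall: Lakeview 64/112 = 57.1%, Downtown 55/116 = 47.4% → Lakeview
Downtown wins each credit group but Lakeview wins overall — the comparison reverses. Downtown's applications skew toward subprime, which has a lower base rate.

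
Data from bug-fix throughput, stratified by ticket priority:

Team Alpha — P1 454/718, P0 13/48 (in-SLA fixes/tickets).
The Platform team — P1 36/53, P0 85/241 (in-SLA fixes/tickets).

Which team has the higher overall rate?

P1: Team Alpha 454/718 = 63.2%, the Platform team 36/53 = 67.9% → the Platform team
P0: Team Alpha 13/48 = 27.1%, the Platform team 85/241 = 35.3% → the Platform team
Overall: Team Alpha 467/766 = 61.0%, the Platform team 121/294 = 41.2% → Team Alpha
(The Platform team wins every ticket group but Team Alpha wins overall — the Platform team's tickets skew toward the low-rate P0 group.)

Team Alpha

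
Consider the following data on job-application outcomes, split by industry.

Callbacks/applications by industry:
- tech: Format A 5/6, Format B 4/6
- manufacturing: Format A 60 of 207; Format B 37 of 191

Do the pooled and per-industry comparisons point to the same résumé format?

Tech: Format A 5/6 = 83.3%, Format B 4/6 = 66.7% → Format A
Manufacturing: Format A 60/207 = 29.0%, Format B 37/191 = 19.4% → Format A
Overall: Format A 65/213 = 30.5%, Format B 41/197 = 20.8% → Format A
Format A wins overall and in every industry group — no reversal.

Yes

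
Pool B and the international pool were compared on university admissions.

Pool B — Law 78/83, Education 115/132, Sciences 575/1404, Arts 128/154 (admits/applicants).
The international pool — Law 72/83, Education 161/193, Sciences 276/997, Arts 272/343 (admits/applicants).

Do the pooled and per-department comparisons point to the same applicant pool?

Yes

Law: Pool B 78/83 = 94.0%, the international pool 72/83 = 86.7% → Pool B
Education: Pool B 115/132 = 87.1%, the international pool 161/193 = 83.4% → Pool B
Sciences: Pool B 575/1404 = 41.0%, the international pool 276/997 = 27.7% → Pool B
Arts: Pool B 128/154 = 83.1%, the international pool 272/343 = 79.3% → Pool B
Overall: Pool B 896/1773 = 50.5%, the international pool 781/1616 = 48.3% → Pool B
Pool B wins overall and in every department group — no reversal.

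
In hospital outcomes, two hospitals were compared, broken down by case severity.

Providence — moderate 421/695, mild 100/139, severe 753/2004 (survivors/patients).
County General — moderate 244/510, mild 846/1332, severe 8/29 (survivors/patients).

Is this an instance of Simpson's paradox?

Moderate: Providence 421/695 = 60.6%, County General 244/510 = 47.8% → Providence
Mild: Providence 100/139 = 71.9%, County General 846/1332 = 63.5% → Providence
Severe: Providence 753/2004 = 37.6%, County General 8/29 = 27.6% → Providence
Overall: Providence 1274/2838 = 44.9%, County General 1098/1871 = 58.7% → County General
Providence wins each case group but County General wins overall — the comparison reverses. Providence's patients skew toward severe, which has a lower base rate.

Yes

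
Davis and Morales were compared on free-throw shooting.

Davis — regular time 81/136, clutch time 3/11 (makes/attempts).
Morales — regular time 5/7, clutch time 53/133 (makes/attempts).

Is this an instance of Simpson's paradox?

Yes

Regular time: Davis 81/136 = 59.6%, Morales 5/7 = 71.4% → Morales
Clutch time: Davis 3/11 = 27.3%, Morales 53/133 = 39.8% → Morales
Overall: Davis 84/147 = 57.1%, Morales 58/140 = 41.4% → Davis
Morales wins each game group but Davis wins overall — the comparison reverses. Morales's attempts skew toward clutch time, which has a lower base rate.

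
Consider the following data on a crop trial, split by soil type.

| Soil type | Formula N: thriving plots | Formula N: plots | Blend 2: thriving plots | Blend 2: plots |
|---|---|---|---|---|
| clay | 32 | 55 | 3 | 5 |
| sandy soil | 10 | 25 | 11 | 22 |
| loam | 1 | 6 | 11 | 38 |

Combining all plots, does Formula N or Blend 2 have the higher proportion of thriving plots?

Clay: Formula N 32/55 = 58.2%, Blend 2 3/5 = 60.0% → Blend 2
Sandy soil: Formula N 10/25 = 40.0%, Blend 2 11/22 = 50.0% → Blend 2
Loam: Formula N 1/6 = 16.7%, Blend 2 11/38 = 28.9% → Blend 2
Overall: Formula N 43/86 = 50.0%, Blend 2 25/65 = 38.5% → Formula N
(Blend 2 wins every soil group but Formula N wins overall — Blend 2's plots skew toward the low-rate loam group.)

Formula N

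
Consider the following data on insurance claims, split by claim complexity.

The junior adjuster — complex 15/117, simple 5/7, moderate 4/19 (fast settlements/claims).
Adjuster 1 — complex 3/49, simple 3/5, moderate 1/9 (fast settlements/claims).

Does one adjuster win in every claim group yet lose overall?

Complex: the junior adjuster 15/117 = 12.8%, Adjuster 1 3/49 = 6.1% → the junior adjuster
Simple: the junior adjuster 5/7 = 71.4%, Adjuster 1 3/5 = 60.0% → the junior adjuster
Moderate: the junior adjuster 4/19 = 21.1%, Adjuster 1 1/9 = 11.1% → the junior adjuster
Overall: the junior adjuster 24/143 = 16.8%, Adjuster 1 7/63 = 11.1% → the junior adjuster
The junior adjuster wins overall and in every claim group — no reversal.

No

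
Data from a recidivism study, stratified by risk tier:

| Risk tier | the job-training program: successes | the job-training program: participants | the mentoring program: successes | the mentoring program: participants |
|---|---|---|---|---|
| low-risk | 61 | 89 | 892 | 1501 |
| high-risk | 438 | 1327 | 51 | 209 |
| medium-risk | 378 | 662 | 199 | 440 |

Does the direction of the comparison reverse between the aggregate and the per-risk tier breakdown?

Yes

Low-risk: the job-training program 61/89 = 68.5%, the mentoring program 892/1501 = 59.4% → the job-training program
High-risk: the job-training program 438/1327 = 33.0%, the mentoring program 51/209 = 24.4% → the job-training program
Medium-risk: the job-training program 378/662 = 57.1%, the mentoring program 199/440 = 45.2% → the job-training program
Overall: the job-training program 877/2078 = 42.2%, the mentoring program 1142/2150 = 53.1% → the mentoring program
The job-training program wins each risk group but the mentoring program wins overall — the comparison reverses. The job-training program's participants skew toward high-risk, which has a lower base rate.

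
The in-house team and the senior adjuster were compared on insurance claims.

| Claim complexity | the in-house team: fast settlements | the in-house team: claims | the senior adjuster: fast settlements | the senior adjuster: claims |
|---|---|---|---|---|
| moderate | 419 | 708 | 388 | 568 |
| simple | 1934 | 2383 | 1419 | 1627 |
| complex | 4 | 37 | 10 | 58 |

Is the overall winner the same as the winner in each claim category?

Yes

Moderate: the in-house team 419/708 = 59.2%, the senior adjuster 388/568 = 68.3% → the senior adjuster
Simple: the in-house team 1934/2383 = 81.2%, the senior adjuster 1419/1627 = 87.2% → the senior adjuster
Complex: the in-house team 4/37 = 10.8%, the senior adjuster 10/58 = 17.2% → the senior adjuster
Overall: the in-house team 2357/3128 = 75.4%, the senior adjuster 1817/2253 = 80.6% → the senior adjuster
The senior adjuster wins overall and in every claim group — no reversal.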